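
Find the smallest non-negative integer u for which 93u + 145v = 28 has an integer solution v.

111

Euclid: 145 = 1·93 + 52; 93 = 1·52 + 41; 52 = 1·41 + 11; 41 = 3·11 + 8; 11 = 1·8 + 3; 8 = 2·3 + 2; 3 = 1·2 + 1; 2 = 2·1 + 0 → gcd = 1; 28 = 1·28.
Back-substitution yields 93·(-53) + 145·(34) = 1, so one solution is u = -53·28 = -1484, v = 34·28 = 952.
Solutions in u differ by 145/1 = 145; the one in [0, 145) is -1484 mod 145 = 111.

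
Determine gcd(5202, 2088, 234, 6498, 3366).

18

5202 = 2 · 3² · 17²; 2088 = 2³ · 3² · 29; 234 = 2 · 3² · 13; 6498 = 2 · 3² · 19²; 3366 = 2 · 3² · 11 · 17
gcd takes min exponent of each prime: 2 · 3² = 18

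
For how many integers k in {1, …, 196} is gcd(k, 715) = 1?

132

715 = 5·11·13. Inclusion–exclusion on these primes:
196 − ⌊196/5⌋ − ⌊196/11⌋ − ⌊196/13⌋ + ⌊196/55⌋ + ⌊196/65⌋ + ⌊196/143⌋ − ⌊196/715⌋ = 132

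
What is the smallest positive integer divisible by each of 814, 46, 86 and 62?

24956426

lcm(814, 46) = 814·46/gcd = 37444/2 = 18722
lcm(18722, 86) = 18722·86/gcd = 1610092/2 = 805046
lcm(805046, 62) = 805046·62/gcd = 49912852/2 = 24956426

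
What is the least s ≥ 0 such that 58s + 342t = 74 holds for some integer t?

131

Euclid: 342 = 5·58 + 52; 58 = 1·52 + 6; 52 = 8·6 + 4; 6 = 1·4 + 2; 4 = 2·2 + 0 → gcd = 2; 74 = 2·37.
Back-substitution yields 58·(59) + 342·(-10) = 2, so one solution is s = 59·37 = 2183, t = -10·37 = -370.
Solutions in s differ by 342/2 = 171; the one in [0, 171) is 2183 mod 171 = 131.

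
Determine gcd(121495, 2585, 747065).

121495 = 5 · 11 · 47²; 2585 = 5 · 11 · 47; 747065 = 5 · 11 · 17² · 47
gcd takes min exponent of each prime: 5 · 11 · 47 = 2585

2585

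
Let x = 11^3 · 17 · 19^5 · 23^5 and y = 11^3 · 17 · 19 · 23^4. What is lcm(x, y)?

max exponent per prime: 11^3 · 17 · 19^5 · 23^5 = 360607007337209039

360607007337209039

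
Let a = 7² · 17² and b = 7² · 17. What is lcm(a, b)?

14161

max exponent per prime: 7² · 17² = 14161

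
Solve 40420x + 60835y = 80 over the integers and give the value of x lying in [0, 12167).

4154

gcd(40420, 60835) = 5 (Euclid: 60835 = 1·40420 + 20415; 40420 = 1·20415 + 20005; 20415 = 1·20005 + 410; 20005 = 48·410 + 325; 410 = 1·325 + 85; 325 = 3·85 + 70; 85 = 1·70 + 15; 70 = 4·15 + 10; 15 = 1·10 + 5; 10 = 2·5 + 0), and 5 | 80.
Extended Euclid: 40420·(-4303) + 60835·(2859) = 5. Scale by 16: x₀ = -68848.
General solution x = x₀ + 12167t; reducing mod 12167 gives x = 4154 (and y = -2760).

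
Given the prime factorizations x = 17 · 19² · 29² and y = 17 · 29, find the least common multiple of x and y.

max exponent per prime: 17 · 19² · 29² = 5161217

5161217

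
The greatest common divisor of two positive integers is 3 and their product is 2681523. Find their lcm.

gcd·lcm = product, so lcm = 2681523/3 = 893841.

893841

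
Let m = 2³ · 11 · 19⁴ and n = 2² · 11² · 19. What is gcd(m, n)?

836

min exponent per shared prime: 2² · 11 · 19 = 836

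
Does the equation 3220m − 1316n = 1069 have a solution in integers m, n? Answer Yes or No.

No

gcd(3220, 1316): 3220 = 2·1316 + 588; 1316 = 2·588 + 140; 588 = 4·140 + 28; 140 = 5·28 + 0 → 28
28 does not divide 1069, so a solution does not exist.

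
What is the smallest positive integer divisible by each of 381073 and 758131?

gcd first: 758131 = 1·381073 + 377058; 381073 = 1·377058 + 4015; 377058 = 93·4015 + 3663; 4015 = 1·3663 + 352; 3663 = 10·352 + 143; 352 = 2·143 + 66; 143 = 2·66 + 11; 66 = 6·11 + 0 → gcd = 11
lcm = 381073·758131/gcd = 288903254563/11 = 26263932233

26263932233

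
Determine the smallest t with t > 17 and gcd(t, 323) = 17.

34

gcd(t, 323) = 17 forces 17 | t; write t = 17s. Then gcd(17s, 17·19) = 17·gcd(s, 19), so need gcd(s, 19) = 1.
17s > 17 gives s ≥ 2. The least s ≥ 2 coprime to 19 is 2, so t = 17·2 = 34.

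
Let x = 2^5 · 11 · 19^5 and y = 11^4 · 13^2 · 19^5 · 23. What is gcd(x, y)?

min exponent per shared prime: 11 · 19^5 = 27237089

27237089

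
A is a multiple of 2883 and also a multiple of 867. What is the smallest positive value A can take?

833187

gcd first: 2883 = 3·867 + 282; 867 = 3·282 + 21; 282 = 13·21 + 9; 21 = 2·9 + 3; 9 = 3·3 + 0 → gcd = 3
lcm = 2883·867/gcd = 2499561/3 = 833187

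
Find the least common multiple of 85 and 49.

4165

gcd first: 85 = 1·49 + 36; 49 = 1·36 + 13; 36 = 2·13 + 10; 13 = 1·10 + 3; 10 = 3·3 + 1; 3 = 3·1 + 0 → gcd = 1
lcm = 85·49/gcd = 4165/1 = 4165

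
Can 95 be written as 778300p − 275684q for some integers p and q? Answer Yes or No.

No

By Bézout, 778300p − 275684q = 95 has integer solutions iff gcd(778300, 275684) | 95.
Euclid: 778300 = 2·275684 + 226932; 275684 = 1·226932 + 48752; 226932 = 4·48752 + 31924; 48752 = 1·31924 + 16828; 31924 = 1·16828 + 15096; 16828 = 1·15096 + 1732; 15096 = 8·1732 + 1240; 1732 = 1·1240 + 492; 1240 = 2·492 + 256; 492 = 1·256 + 236; 256 = 1·236 + 20; 236 = 11·20 + 16; 20 = 1·16 + 4; 16 = 4·4 + 0. gcd = 4; 95 mod 4 = 3. No.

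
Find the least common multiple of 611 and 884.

gcd first: 884 = 1·611 + 273; 611 = 2·273 + 65; 273 = 4·65 + 13; 65 = 5·13 + 0 → gcd = 13
lcm = 611·884/gcd = 540124/13 = 41548

41548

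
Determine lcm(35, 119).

595

gcd first: 119 = 3·35 + 14; 35 = 2·14 + 7; 14 = 2·7 + 0 → gcd = 7
lcm = 35·119/gcd = 4165/7 = 595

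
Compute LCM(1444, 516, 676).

1444 = 2² · 19²; 516 = 2² · 3 · 43; 676 = 2² · 13²
lcm takes max exponent of each prime: 2² · 3 · 13² · 19² · 43 = 31480644

31480644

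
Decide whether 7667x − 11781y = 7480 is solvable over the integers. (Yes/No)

By Bézout, 7667x − 11781y = 7480 has integer solutions iff gcd(7667, 11781) | 7480.
Euclid: 11781 = 1·7667 + 4114; 7667 = 1·4114 + 3553; 4114 = 1·3553 + 561; 3553 = 6·561 + 187; 561 = 3·187 + 0. gcd = 187; 7480 mod 187 = 0. Yes.

Yes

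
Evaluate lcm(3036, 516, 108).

3036 = 2² · 3 · 11 · 23; 516 = 2² · 3 · 43; 108 = 2² · 3³
lcm takes max exponent of each prime: 2² · 3³ · 11 · 23 · 43 = 1174932

1174932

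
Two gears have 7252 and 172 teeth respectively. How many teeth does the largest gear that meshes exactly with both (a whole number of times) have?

4

7252 = 2² · 7² · 37
172 = 2² · 43
Common: 2² = 4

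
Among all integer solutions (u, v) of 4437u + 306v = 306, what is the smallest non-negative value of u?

Euclid: 4437 = 14·306 + 153; 306 = 2·153 + 0 → gcd = 153; 306 = 153·2.
Back-substitution yields 4437·(1) + 306·(-14) = 153, so one solution is u = 1·2 = 2, v = -14·2 = -28.
Solutions in u differ by 306/153 = 2; the one in [0, 2) is 2 mod 2 = 0.

0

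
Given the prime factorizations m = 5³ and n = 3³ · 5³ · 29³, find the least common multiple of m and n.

max exponent per prime: 3³ · 5³ · 29³ = 82312875

82312875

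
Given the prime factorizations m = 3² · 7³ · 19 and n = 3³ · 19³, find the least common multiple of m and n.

63521199

max exponent per prime: 3³ · 7³ · 19³ = 63521199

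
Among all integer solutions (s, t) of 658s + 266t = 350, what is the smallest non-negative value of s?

gcd(658, 266) = 14 (Euclid: 658 = 2·266 + 126; 266 = 2·126 + 14; 126 = 9·14 + 0), and 14 | 350.
Extended Euclid: 658·(-2) + 266·(5) = 14. Scale by 25: s₀ = -50.
General solution s = s₀ + 19k; reducing mod 19 gives s = 7 (and t = -16).

7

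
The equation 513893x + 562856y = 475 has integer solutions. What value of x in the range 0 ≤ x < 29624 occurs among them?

Euclid: 562856 = 1·513893 + 48963; 513893 = 10·48963 + 24263; 48963 = 2·24263 + 437; 24263 = 55·437 + 228; 437 = 1·228 + 209; 228 = 1·209 + 19; 209 = 11·19 + 0 → gcd = 19; 475 = 19·25.
Back-substitution yields 513893·(2575) + 562856·(-2351) = 19, so one solution is x = 2575·25 = 64375, y = -2351·25 = -58775.
Solutions in x differ by 562856/19 = 29624; the one in [0, 29624) is 64375 mod 29624 = 5127.

5127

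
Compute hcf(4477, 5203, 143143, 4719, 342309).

4477 = 11² · 37; 5203 = 11² · 43; 143143 = 7 · 11² · 13²; 4719 = 3 · 11² · 13; 342309 = 3 · 11² · 23 · 41
gcd takes min exponent of each prime: 11² = 121

121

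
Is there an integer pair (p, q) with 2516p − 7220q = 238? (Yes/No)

By Bézout, 2516p − 7220q = 238 has integer solutions iff gcd(2516, 7220) | 238.
Euclid: 7220 = 2·2516 + 2188; 2516 = 1·2188 + 328; 2188 = 6·328 + 220; 328 = 1·220 + 108; 220 = 2·108 + 4; 108 = 27·4 + 0. gcd = 4; 238 mod 4 = 2. No.

No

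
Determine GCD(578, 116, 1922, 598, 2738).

578 = 2 · 17²; 116 = 2² · 29; 1922 = 2 · 31²; 598 = 2 · 13 · 23; 2738 = 2 · 37²
gcd takes min exponent of each prime: 2 = 2

2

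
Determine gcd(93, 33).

3

Euclid: 93 = 2·33 + 27; 33 = 1·27 + 6; 27 = 4·6 + 3; 6 = 2·3 + 0. Last nonzero remainder: 3.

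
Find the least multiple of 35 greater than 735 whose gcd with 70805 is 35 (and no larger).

770

70805 = 35·2023. Any t with gcd(t, 70805) = 35 is a multiple of 35, say 35s, with s coprime to 2023.
Need s > 735/35, so s ≥ 22. First s ≥ 22 with gcd(s, 2023) = 1 is s = 22. Thus t = 35·22 = 770.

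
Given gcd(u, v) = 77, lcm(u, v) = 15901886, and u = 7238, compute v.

169169

u·v = gcd·lcm = 77·15901886 = 1224445222, so v = 1224445222/7238 = 169169.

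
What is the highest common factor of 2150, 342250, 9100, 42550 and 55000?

50

gcd(2150, 342250): 342250 = 159·2150 + 400; 2150 = 5·400 + 150; 400 = 2·150 + 100; 150 = 1·100 + 50; 100 = 2·50 + 0 → 50
gcd(50, 9100): 9100 = 182·50 + 0 → 50
gcd(50, 42550): 42550 = 851·50 + 0 → 50
gcd(50, 55000): 55000 = 1100·50 + 0 → 50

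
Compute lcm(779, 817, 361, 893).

779 = 19 · 41; 817 = 19 · 43; 361 = 19²; 893 = 19 · 47
lcm takes max exponent of each prime: 19² · 41 · 43 · 47 = 29912821

29912821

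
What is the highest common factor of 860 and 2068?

Euclid: 2068 = 2·860 + 348; 860 = 2·348 + 164; 348 = 2·164 + 20; 164 = 8·20 + 4; 20 = 5·4 + 0. Last nonzero remainder: 4.

4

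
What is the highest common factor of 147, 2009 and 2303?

49

gcd(147, 2009): 2009 = 13·147 + 98; 147 = 1·98 + 49; 98 = 2·49 + 0 → 49
gcd(49, 2303): 2303 = 47·49 + 0 → 49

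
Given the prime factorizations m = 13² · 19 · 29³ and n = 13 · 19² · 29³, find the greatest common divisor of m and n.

min exponent per shared prime: 13 · 19 · 29³ = 6024083

6024083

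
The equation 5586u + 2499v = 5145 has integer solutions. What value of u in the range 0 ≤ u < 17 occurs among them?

Euclid: 5586 = 2·2499 + 588; 2499 = 4·588 + 147; 588 = 4·147 + 0 → gcd = 147; 5145 = 147·35.
Back-substitution yields 5586·(-4) + 2499·(9) = 147, so one solution is u = -4·35 = -140, v = 9·35 = 315.
Solutions in u differ by 2499/147 = 17; the one in [0, 17) is -140 mod 17 = 13.

13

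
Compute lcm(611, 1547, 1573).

8797789

611 = 13 · 47; 1547 = 7 · 13 · 17; 1573 = 11² · 13
lcm takes max exponent of each prime: 7 · 11² · 13 · 17 · 47 = 8797789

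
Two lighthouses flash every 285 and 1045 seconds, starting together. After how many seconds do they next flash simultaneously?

gcd first: 1045 = 3·285 + 190; 285 = 1·190 + 95; 190 = 2·95 + 0 → gcd = 95
lcm = 285·1045/gcd = 297825/95 = 3135

3135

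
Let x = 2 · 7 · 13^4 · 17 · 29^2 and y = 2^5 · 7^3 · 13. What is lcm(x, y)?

max exponent per prime: 2^5 · 7^3 · 13^4 · 17 · 29^2 = 4481902708192

4481902708192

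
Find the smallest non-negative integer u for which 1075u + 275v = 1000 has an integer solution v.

4

Euclid: 1075 = 3·275 + 250; 275 = 1·250 + 25; 250 = 10·25 + 0 → gcd = 25; 1000 = 25·40.
Back-substitution yields 1075·(-1) + 275·(4) = 25, so one solution is u = -1·40 = -40, v = 4·40 = 160.
Solutions in u differ by 275/25 = 11; the one in [0, 11) is -40 mod 11 = 4.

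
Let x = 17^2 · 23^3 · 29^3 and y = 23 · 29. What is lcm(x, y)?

85758138307

max exponent per prime: 17^2 · 23^3 · 29^3 = 85758138307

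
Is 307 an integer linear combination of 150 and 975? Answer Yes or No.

gcd(150, 975): 975 = 6·150 + 75; 150 = 2·75 + 0 → 75
75 does not divide 307, so a solution does not exist.

No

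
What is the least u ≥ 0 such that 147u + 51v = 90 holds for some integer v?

gcd(147, 51) = 3 (Euclid: 147 = 2·51 + 45; 51 = 1·45 + 6; 45 = 7·6 + 3; 6 = 2·3 + 0), and 3 | 90.
Extended Euclid: 147·(8) + 51·(-23) = 3. Scale by 30: u₀ = 240.
General solution u = u₀ + 17t; reducing mod 17 gives u = 2 (and v = -4).

2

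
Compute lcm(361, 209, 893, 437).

4292651

361 = 19²; 209 = 11 · 19; 893 = 19 · 47; 437 = 19 · 23
lcm takes max exponent of each prime: 11 · 19² · 23 · 47 = 4292651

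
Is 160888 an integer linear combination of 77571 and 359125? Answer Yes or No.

Yes

By Bézout, 77571m − 359125n = 160888 has integer solutions iff gcd(77571, 359125) | 160888.
Euclid: 359125 = 4·77571 + 48841; 77571 = 1·48841 + 28730; 48841 = 1·28730 + 20111; 28730 = 1·20111 + 8619; 20111 = 2·8619 + 2873; 8619 = 3·2873 + 0. gcd = 2873; 160888 mod 2873 = 0. Yes.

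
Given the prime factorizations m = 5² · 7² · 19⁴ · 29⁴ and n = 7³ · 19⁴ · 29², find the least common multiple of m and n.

790388338748575

max exponent per prime: 5² · 7³ · 19⁴ · 29⁴ = 790388338748575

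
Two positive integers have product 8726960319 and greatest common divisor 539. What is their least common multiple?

16191021

gcd·lcm = product, so lcm = 8726960319/539 = 16191021.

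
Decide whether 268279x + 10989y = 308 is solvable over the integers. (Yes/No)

gcd(268279, 10989): 268279 = 24·10989 + 4543; 10989 = 2·4543 + 1903; 4543 = 2·1903 + 737; 1903 = 2·737 + 429; 737 = 1·429 + 308; 429 = 1·308 + 121; 308 = 2·121 + 66; 121 = 1·66 + 55; 66 = 1·55 + 11; 55 = 5·11 + 0 → 11
11 divides 308, so a solution exists.

Yes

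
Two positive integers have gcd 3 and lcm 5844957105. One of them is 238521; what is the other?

Using mn = gcd(m,n)·lcm(m,n) = 3·5844957105 = 17534871315, we get n = 17534871315/238521 = 73515.

73515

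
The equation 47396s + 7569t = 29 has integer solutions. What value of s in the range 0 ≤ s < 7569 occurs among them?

gcd(47396, 7569) = 1 (Euclid: 47396 = 6·7569 + 1982; 7569 = 3·1982 + 1623; 1982 = 1·1623 + 359; 1623 = 4·359 + 187; 359 = 1·187 + 172; 187 = 1·172 + 15; 172 = 11·15 + 7; 15 = 2·7 + 1; 7 = 7·1 + 0), and 1 | 29.
Extended Euclid: 47396·(-1012) + 7569·(6337) = 1. Scale by 29: s₀ = -29348.
General solution s = s₀ + 7569k; reducing mod 7569 gives s = 928 (and t = -5811).

928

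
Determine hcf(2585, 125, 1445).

5

gcd(2585, 125): 2585 = 20·125 + 85; 125 = 1·85 + 40; 85 = 2·40 + 5; 40 = 8·5 + 0 → 5
gcd(5, 1445): 1445 = 289·5 + 0 → 5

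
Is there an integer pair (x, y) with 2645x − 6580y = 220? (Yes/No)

Yes

gcd(2645, 6580): 6580 = 2·2645 + 1290; 2645 = 2·1290 + 65; 1290 = 19·65 + 55; 65 = 1·55 + 10; 55 = 5·10 + 5; 10 = 2·5 + 0 → 5
5 divides 220, so a solution exists.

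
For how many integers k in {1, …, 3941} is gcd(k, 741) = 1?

Prime factors of 741: 3, 13, 19. Count integers ≤ 3941 divisible by none of them.
By inclusion–exclusion: 3941 − ⌊3941/3⌋ − ⌊3941/13⌋ − ⌊3941/19⌋ + ⌊3941/39⌋ + ⌊3941/57⌋ + ⌊3941/247⌋ − ⌊3941/741⌋ = 2298.

2298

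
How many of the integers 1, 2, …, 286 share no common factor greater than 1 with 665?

Prime factors of 665: 5, 7, 19. Count integers ≤ 286 divisible by none of them.
By inclusion–exclusion: 286 − ⌊286/5⌋ − ⌊286/7⌋ − ⌊286/19⌋ + ⌊286/35⌋ + ⌊286/95⌋ + ⌊286/133⌋ − ⌊286/665⌋ = 187.

187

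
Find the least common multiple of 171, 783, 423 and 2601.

171 = 3² · 19; 783 = 3³ · 29; 423 = 3² · 47; 2601 = 3² · 17²
lcm takes max exponent of each prime: 3³ · 17² · 19 · 29 · 47 = 202074291

202074291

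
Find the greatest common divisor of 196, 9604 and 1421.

gcd(196, 9604): 9604 = 49·196 + 0 → 196
gcd(196, 1421): 1421 = 7·196 + 49; 196 = 4·49 + 0 → 49

49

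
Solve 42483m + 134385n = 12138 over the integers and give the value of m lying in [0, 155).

111

Euclid: 134385 = 3·42483 + 6936; 42483 = 6·6936 + 867; 6936 = 8·867 + 0 → gcd = 867; 12138 = 867·14.
Back-substitution yields 42483·(19) + 134385·(-6) = 867, so one solution is m = 19·14 = 266, n = -6·14 = -84.
Solutions in m differ by 134385/867 = 155; the one in [0, 155) is 266 mod 155 = 111.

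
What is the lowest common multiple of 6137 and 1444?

gcd first: 6137 = 4·1444 + 361; 1444 = 4·361 + 0 → gcd = 361
lcm = 6137·1444/gcd = 8861828/361 = 24548

24548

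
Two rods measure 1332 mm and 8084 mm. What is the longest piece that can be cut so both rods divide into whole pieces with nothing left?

Euclid: 8084 = 6·1332 + 92; 1332 = 14·92 + 44; 92 = 2·44 + 4; 44 = 11·4 + 0. Last nonzero remainder: 4.

4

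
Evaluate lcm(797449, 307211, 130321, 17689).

12004270132211

797449 = 19² · 47²; 307211 = 19² · 23 · 37; 130321 = 19⁴; 17689 = 7² · 19²
lcm takes max exponent of each prime: 7² · 19⁴ · 23 · 37 · 47² = 12004270132211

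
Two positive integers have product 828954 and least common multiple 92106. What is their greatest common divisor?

gcd·lcm = product, so gcd = 828954/92106 = 9.

9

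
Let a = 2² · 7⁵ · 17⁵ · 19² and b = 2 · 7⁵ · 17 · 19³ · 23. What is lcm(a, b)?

15058559772993772

max exponent per prime: 2² · 7⁵ · 17⁵ · 19³ · 23 = 15058559772993772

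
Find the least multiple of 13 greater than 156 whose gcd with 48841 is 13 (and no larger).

182

48841 = 13·3757. Any t with gcd(t, 48841) = 13 is a multiple of 13, say 13s, with s coprime to 3757.
Need s > 156/13, so s ≥ 13. First s ≥ 13 with gcd(s, 3757) = 1 is s = 14. Thus t = 13·14 = 182.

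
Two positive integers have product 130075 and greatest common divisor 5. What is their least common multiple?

gcd·lcm = product, so lcm = 130075/5 = 26015.

26015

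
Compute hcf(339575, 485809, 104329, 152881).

gcd(339575, 485809): 485809 = 1·339575 + 146234; 339575 = 2·146234 + 47107; 146234 = 3·47107 + 4913; 47107 = 9·4913 + 2890; 4913 = 1·2890 + 2023; 2890 = 1·2023 + 867; 2023 = 2·867 + 289; 867 = 3·289 + 0 → 289
gcd(289, 104329): 104329 = 361·289 + 0 → 289
gcd(289, 152881): 152881 = 529·289 + 0 → 289

289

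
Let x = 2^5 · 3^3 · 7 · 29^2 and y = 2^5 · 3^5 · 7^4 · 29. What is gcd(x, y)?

175392

min exponent per shared prime: 2^5 · 3^3 · 7 · 29 = 175392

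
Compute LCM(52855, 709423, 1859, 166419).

16351905739455

52855 = 5 · 11 · 31²; 709423 = 11³ · 13 · 41; 1859 = 11 · 13²; 166419 = 3² · 11 · 41²
lcm takes max exponent of each prime: 3² · 5 · 11³ · 13² · 31² · 41² = 16351905739455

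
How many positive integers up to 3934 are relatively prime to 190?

190 = 2·5·19. Inclusion–exclusion on these primes:
3934 − ⌊3934/2⌋ − ⌊3934/5⌋ − ⌊3934/19⌋ + ⌊3934/10⌋ + ⌊3934/38⌋ + ⌊3934/95⌋ − ⌊3934/190⌋ = 1491

1491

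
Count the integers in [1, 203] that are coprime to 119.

119 = 7·17. Inclusion–exclusion on these primes:
203 − ⌊203/7⌋ − ⌊203/17⌋ + ⌊203/119⌋ = 164

164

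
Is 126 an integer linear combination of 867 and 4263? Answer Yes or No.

Yes

gcd(867, 4263): 4263 = 4·867 + 795; 867 = 1·795 + 72; 795 = 11·72 + 3; 72 = 24·3 + 0 → 3
3 divides 126, so a solution exists.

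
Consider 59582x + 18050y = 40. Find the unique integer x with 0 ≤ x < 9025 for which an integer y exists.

1595

Euclid: 59582 = 3·18050 + 5432; 18050 = 3·5432 + 1754; 5432 = 3·1754 + 170; 1754 = 10·170 + 54; 170 = 3·54 + 8; 54 = 6·8 + 6; 8 = 1·6 + 2; 6 = 3·2 + 0 → gcd = 2; 40 = 2·20.
Back-substitution yields 59582·(2336) + 18050·(-7711) = 2, so one solution is x = 2336·20 = 46720, y = -7711·20 = -154220.
Solutions in x differ by 18050/2 = 9025; the one in [0, 9025) is 46720 mod 9025 = 1595.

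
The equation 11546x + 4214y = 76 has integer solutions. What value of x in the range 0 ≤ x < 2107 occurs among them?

gcd(11546, 4214) = 2 (Euclid: 11546 = 2·4214 + 3118; 4214 = 1·3118 + 1096; 3118 = 2·1096 + 926; 1096 = 1·926 + 170; 926 = 5·170 + 76; 170 = 2·76 + 18; 76 = 4·18 + 4; 18 = 4·4 + 2; 4 = 2·2 + 0), and 2 | 76.
Extended Euclid: 11546·(-942) + 4214·(2581) = 2. Scale by 38: x₀ = -35796.
General solution x = x₀ + 2107t; reducing mod 2107 gives x = 23 (and y = -63).

23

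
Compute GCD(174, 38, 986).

gcd(174, 38): 174 = 4·38 + 22; 38 = 1·22 + 16; 22 = 1·16 + 6; 16 = 2·6 + 4; 6 = 1·4 + 2; 4 = 2·2 + 0 → 2
gcd(2, 986): 986 = 493·2 + 0 → 2

2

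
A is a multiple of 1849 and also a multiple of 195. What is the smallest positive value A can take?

360555

1849 = 43²; 195 = 3 · 5 · 13
max exponents: 3 · 5 · 13 · 43² = 360555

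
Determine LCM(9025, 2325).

839325

gcd first: 9025 = 3·2325 + 2050; 2325 = 1·2050 + 275; 2050 = 7·275 + 125; 275 = 2·125 + 25; 125 = 5·25 + 0 → gcd = 25
lcm = 9025·2325/gcd = 20983125/25 = 839325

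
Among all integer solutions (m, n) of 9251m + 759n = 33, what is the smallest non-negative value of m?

Euclid: 9251 = 12·759 + 143; 759 = 5·143 + 44; 143 = 3·44 + 11; 44 = 4·11 + 0 → gcd = 11; 33 = 11·3.
Back-substitution yields 9251·(16) + 759·(-195) = 11, so one solution is m = 16·3 = 48, n = -195·3 = -585.
Solutions in m differ by 759/11 = 69; the one in [0, 69) is 48 mod 69 = 48.

48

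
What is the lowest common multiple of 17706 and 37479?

17706 = 2 · 3 · 13 · 227; 37479 = 3 · 13 · 31²
max exponents: 2 · 3 · 13 · 31² · 227 = 17015466

17015466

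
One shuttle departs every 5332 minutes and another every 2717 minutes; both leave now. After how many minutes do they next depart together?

5332 = 2² · 31 · 43; 2717 = 11 · 13 · 19
max exponents: 2² · 11 · 13 · 19 · 31 · 43 = 14487044

14487044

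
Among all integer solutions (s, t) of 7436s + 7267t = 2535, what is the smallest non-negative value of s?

gcd(7436, 7267) = 169 (Euclid: 7436 = 1·7267 + 169; 7267 = 43·169 + 0), and 169 | 2535.
Extended Euclid: 7436·(1) + 7267·(-1) = 169. Scale by 15: s₀ = 15.
General solution s = s₀ + 43k; reducing mod 43 gives s = 15 (and t = -15).

15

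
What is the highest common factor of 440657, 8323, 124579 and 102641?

7

gcd(440657, 8323): 440657 = 52·8323 + 7861; 8323 = 1·7861 + 462; 7861 = 17·462 + 7; 462 = 66·7 + 0 → 7
gcd(7, 124579): 124579 = 17797·7 + 0 → 7
gcd(7, 102641): 102641 = 14663·7 + 0 → 7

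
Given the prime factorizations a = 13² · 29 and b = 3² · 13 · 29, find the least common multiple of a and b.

44109

max exponent per prime: 3² · 13² · 29 = 44109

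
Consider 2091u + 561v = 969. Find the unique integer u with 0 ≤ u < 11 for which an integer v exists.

gcd(2091, 561) = 51 (Euclid: 2091 = 3·561 + 408; 561 = 1·408 + 153; 408 = 2·153 + 102; 153 = 1·102 + 51; 102 = 2·51 + 0), and 51 | 969.
Extended Euclid: 2091·(-4) + 561·(15) = 51. Scale by 19: u₀ = -76.
General solution u = u₀ + 11t; reducing mod 11 gives u = 1 (and v = -2).

1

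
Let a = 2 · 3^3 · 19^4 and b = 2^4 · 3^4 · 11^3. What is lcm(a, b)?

max exponent per prime: 2^4 · 3^4 · 11^3 · 19^4 = 224800597296

224800597296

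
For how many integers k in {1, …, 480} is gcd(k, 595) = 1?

310

595 = 5·7·17. Inclusion–exclusion on these primes:
480 − ⌊480/5⌋ − ⌊480/7⌋ − ⌊480/17⌋ + ⌊480/35⌋ + ⌊480/85⌋ + ⌊480/119⌋ − ⌊480/595⌋ = 310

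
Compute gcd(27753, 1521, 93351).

27753 = 3 · 11 · 29²; 1521 = 3² · 13²; 93351 = 3 · 29² · 37
gcd takes min exponent of each prime: 3 = 3

3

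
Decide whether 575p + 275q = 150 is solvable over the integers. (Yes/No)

Yes

By Bézout, 575p + 275q = 150 has integer solutions iff gcd(575, 275) | 150.
Euclid: 575 = 2·275 + 25; 275 = 11·25 + 0. gcd = 25; 150 mod 25 = 0. Yes.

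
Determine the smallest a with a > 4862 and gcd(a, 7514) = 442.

5304

7514 = 442·17. Any a with gcd(a, 7514) = 442 is a multiple of 442, say 442s, with s coprime to 17.
Need s > 4862/442, so s ≥ 12. First s ≥ 12 with gcd(s, 17) = 1 is s = 12. Thus a = 442·12 = 5304.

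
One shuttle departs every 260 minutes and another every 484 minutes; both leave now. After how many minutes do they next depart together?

gcd first: 484 = 1·260 + 224; 260 = 1·224 + 36; 224 = 6·36 + 8; 36 = 4·8 + 4; 8 = 2·4 + 0 → gcd = 4
lcm = 260·484/gcd = 125840/4 = 31460

31460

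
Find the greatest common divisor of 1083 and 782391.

Euclid: 782391 = 722·1083 + 465; 1083 = 2·465 + 153; 465 = 3·153 + 6; 153 = 25·6 + 3; 6 = 2·3 + 0. Last nonzero remainder: 3.

3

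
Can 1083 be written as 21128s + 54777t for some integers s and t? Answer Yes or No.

By Bézout, 21128s + 54777t = 1083 has integer solutions iff gcd(21128, 54777) | 1083.
Euclid: 54777 = 2·21128 + 12521; 21128 = 1·12521 + 8607; 12521 = 1·8607 + 3914; 8607 = 2·3914 + 779; 3914 = 5·779 + 19; 779 = 41·19 + 0. gcd = 19; 1083 mod 19 = 0. Yes.

Yes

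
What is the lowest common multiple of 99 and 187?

99 = 3² · 11; 187 = 11 · 17
max exponents: 3² · 11 · 17 = 1683

1683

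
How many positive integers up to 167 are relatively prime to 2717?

133

2717 = 11·13·19. Inclusion–exclusion on these primes:
167 − ⌊167/11⌋ − ⌊167/13⌋ − ⌊167/19⌋ + ⌊167/143⌋ + ⌊167/209⌋ + ⌊167/247⌋ − ⌊167/2717⌋ = 133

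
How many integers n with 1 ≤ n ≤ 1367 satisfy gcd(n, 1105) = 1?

1105 = 5·13·17. Inclusion–exclusion on these primes:
1367 − ⌊1367/5⌋ − ⌊1367/13⌋ − ⌊1367/17⌋ + ⌊1367/65⌋ + ⌊1367/85⌋ + ⌊1367/221⌋ − ⌊1367/1105⌋ = 951

951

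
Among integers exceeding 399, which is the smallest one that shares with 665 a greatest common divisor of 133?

532

gcd(k, 665) = 133 forces 133 | k; write k = 133s. Then gcd(133s, 133·5) = 133·gcd(s, 5), so need gcd(s, 5) = 1.
133s > 399 gives s ≥ 4. The least s ≥ 4 coprime to 5 is 4, so k = 133·4 = 532.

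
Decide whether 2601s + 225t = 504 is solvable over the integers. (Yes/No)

Yes

By Bézout, 2601s + 225t = 504 has integer solutions iff gcd(2601, 225) | 504.
Euclid: 2601 = 11·225 + 126; 225 = 1·126 + 99; 126 = 1·99 + 27; 99 = 3·27 + 18; 27 = 1·18 + 9; 18 = 2·9 + 0. gcd = 9; 504 mod 9 = 0. Yes.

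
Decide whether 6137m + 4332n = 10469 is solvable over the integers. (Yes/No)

By Bézout, 6137m + 4332n = 10469 has integer solutions iff gcd(6137, 4332) | 10469.
Euclid: 6137 = 1·4332 + 1805; 4332 = 2·1805 + 722; 1805 = 2·722 + 361; 722 = 2·361 + 0. gcd = 361; 10469 mod 361 = 0. Yes.

Yes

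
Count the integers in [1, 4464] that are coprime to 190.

190 = 2·5·19. Inclusion–exclusion on these primes:
4464 − ⌊4464/2⌋ − ⌊4464/5⌋ − ⌊4464/19⌋ + ⌊4464/10⌋ + ⌊4464/38⌋ + ⌊4464/95⌋ − ⌊4464/190⌋ = 1692

1692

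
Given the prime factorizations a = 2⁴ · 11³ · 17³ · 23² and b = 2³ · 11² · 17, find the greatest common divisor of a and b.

16456

min exponent per shared prime: 2³ · 11² · 17 = 16456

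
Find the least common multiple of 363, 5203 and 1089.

363 = 3 · 11²; 5203 = 11² · 43; 1089 = 3² · 11²
lcm takes max exponent of each prime: 3² · 11² · 43 = 46827

46827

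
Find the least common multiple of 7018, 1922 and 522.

60698682

7018 = 2 · 11² · 29; 1922 = 2 · 31²; 522 = 2 · 3² · 29
lcm takes max exponent of each prime: 2 · 3² · 11² · 29 · 31² = 60698682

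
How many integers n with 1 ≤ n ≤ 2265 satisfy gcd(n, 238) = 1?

914

238 = 2·7·17. Inclusion–exclusion on these primes:
2265 − ⌊2265/2⌋ − ⌊2265/7⌋ − ⌊2265/17⌋ + ⌊2265/14⌋ + ⌊2265/34⌋ + ⌊2265/119⌋ − ⌊2265/238⌋ = 914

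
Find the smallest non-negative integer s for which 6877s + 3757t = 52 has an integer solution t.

53

Reduce mod 3757: 6877s ≡ 52 (mod 3757). With g = gcd(6877, 3757) = 13 dividing 52, divide through: 529s ≡ 4 (mod 289).
Since gcd(529, 289) = 1, s ≡ 4·(529)⁻¹ ≡ 53 (mod 289). Smallest non-negative: 53.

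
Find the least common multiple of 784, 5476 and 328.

44005136

784 = 2⁴ · 7²; 5476 = 2² · 37²; 328 = 2³ · 41
lcm takes max exponent of each prime: 2⁴ · 7² · 37² · 41 = 44005136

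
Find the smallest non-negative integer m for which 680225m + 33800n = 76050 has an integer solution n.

gcd(680225, 33800) = 4225 (Euclid: 680225 = 20·33800 + 4225; 33800 = 8·4225 + 0), and 4225 | 76050.
Extended Euclid: 680225·(1) + 33800·(-20) = 4225. Scale by 18: m₀ = 18.
General solution m = m₀ + 8t; reducing mod 8 gives m = 2 (and n = -38).

2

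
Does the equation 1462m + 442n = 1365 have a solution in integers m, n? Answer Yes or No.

No

gcd(1462, 442): 1462 = 3·442 + 136; 442 = 3·136 + 34; 136 = 4·34 + 0 → 34
34 does not divide 1365, so a solution does not exist.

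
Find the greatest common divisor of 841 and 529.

Euclid: 841 = 1·529 + 312; 529 = 1·312 + 217; 312 = 1·217 + 95; 217 = 2·95 + 27; 95 = 3·27 + 14; 27 = 1·14 + 13; 14 = 1·13 + 1; 13 = 13·1 + 0. Last nonzero remainder: 1.

1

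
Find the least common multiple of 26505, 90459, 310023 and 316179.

47002201051365

26505 = 3² · 5 · 19 · 31; 90459 = 3² · 19 · 23²; 310023 = 3² · 7² · 19 · 37; 316179 = 3² · 19 · 43²
lcm takes max exponent of each prime: 3² · 5 · 7² · 19 · 23² · 31 · 37 · 43² = 47002201051365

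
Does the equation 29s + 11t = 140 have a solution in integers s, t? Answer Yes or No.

By Bézout, 29s + 11t = 140 has integer solutions iff gcd(29, 11) | 140.
Euclid: 29 = 2·11 + 7; 11 = 1·7 + 4; 7 = 1·4 + 3; 4 = 1·3 + 1; 3 = 3·1 + 0. gcd = 1; 140 mod 1 = 0. Yes.

Yes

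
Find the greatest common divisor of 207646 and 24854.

2

207646 = 2 · 47³
24854 = 2 · 17² · 43
Common: 2 = 2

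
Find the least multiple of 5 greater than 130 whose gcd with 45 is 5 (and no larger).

140

Multiples of 5 above 130: 5·27, 5·28, … . Need the cofactor coprime to 45/5 = 9.
Checking s = 27, 28, … the first with gcd(s, 9) = 1 is s = 28, giving 140.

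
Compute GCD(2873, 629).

17

Euclid: 2873 = 4·629 + 357; 629 = 1·357 + 272; 357 = 1·272 + 85; 272 = 3·85 + 17; 85 = 5·17 + 0. Last nonzero remainder: 17.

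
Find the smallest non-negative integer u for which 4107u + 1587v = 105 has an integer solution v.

gcd(4107, 1587) = 3 (Euclid: 4107 = 2·1587 + 933; 1587 = 1·933 + 654; 933 = 1·654 + 279; 654 = 2·279 + 96; 279 = 2·96 + 87; 96 = 1·87 + 9; 87 = 9·9 + 6; 9 = 1·6 + 3; 6 = 2·3 + 0), and 3 | 105.
Extended Euclid: 4107·(-182) + 1587·(471) = 3. Scale by 35: u₀ = -6370.
General solution u = u₀ + 529t; reducing mod 529 gives u = 507 (and v = -1312).

507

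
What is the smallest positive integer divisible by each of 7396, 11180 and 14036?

1686916660

lcm(7396, 11180) = 7396·11180/gcd = 82687280/172 = 480740
lcm(480740, 14036) = 480740·14036/gcd = 6747666640/4 = 1686916660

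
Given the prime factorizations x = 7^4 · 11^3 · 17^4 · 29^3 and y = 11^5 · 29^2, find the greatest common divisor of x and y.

1119371

min exponent per shared prime: 11^3 · 29^2 = 1119371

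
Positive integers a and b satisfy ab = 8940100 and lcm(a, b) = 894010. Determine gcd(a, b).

From gcd × lcm = ab: gcd = 8940100 / 894010 = 10.

10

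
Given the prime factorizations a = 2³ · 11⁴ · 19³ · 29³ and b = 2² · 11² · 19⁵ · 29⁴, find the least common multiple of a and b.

max exponent per prime: 2³ · 11⁴ · 19⁵ · 29⁴ = 205126006003255832

205126006003255832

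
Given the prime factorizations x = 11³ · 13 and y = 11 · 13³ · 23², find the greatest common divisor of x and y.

143

min exponent per shared prime: 11 · 13 = 143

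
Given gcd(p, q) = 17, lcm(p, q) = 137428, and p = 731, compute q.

Using pq = gcd(p,q)·lcm(p,q) = 17·137428 = 2336276, we get q = 2336276/731 = 3196.

3196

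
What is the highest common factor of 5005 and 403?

13

5005 = 5 · 7 · 11 · 13
403 = 13 · 31
Common: 13 = 13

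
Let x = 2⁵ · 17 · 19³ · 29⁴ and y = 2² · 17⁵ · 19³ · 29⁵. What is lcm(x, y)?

max exponent per prime: 2⁵ · 17⁵ · 19³ · 29⁵ = 6392126742827785184

6392126742827785184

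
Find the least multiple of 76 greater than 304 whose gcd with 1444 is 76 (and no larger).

380

gcd(a, 1444) = 76 forces 76 | a; write a = 76s. Then gcd(76s, 76·19) = 76·gcd(s, 19), so need gcd(s, 19) = 1.
76s > 304 gives s ≥ 5. The least s ≥ 5 coprime to 19 is 5, so a = 76·5 = 380.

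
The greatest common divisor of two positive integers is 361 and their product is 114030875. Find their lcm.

For any two positive integers, gcd × lcm equals their product. Hence lcm = 114030875 / 361 = 315875.

315875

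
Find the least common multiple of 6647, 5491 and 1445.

631465

6647 = 17² · 23; 5491 = 17² · 19; 1445 = 5 · 17²
lcm takes max exponent of each prime: 5 · 17² · 19 · 23 = 631465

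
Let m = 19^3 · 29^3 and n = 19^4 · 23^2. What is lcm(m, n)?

max exponent per prime: 19^4 · 23^2 · 29^3 = 1681373001701

1681373001701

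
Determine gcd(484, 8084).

484 = 2² · 11²
8084 = 2² · 43 · 47
Common: 2² = 4

4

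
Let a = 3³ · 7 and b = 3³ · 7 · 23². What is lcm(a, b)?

99981

max exponent per prime: 3³ · 7 · 23² = 99981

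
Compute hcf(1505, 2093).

1505 = 5 · 7 · 43
2093 = 7 · 13 · 23
Common: 7 = 7

7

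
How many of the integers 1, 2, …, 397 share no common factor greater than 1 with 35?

273

Prime factors of 35: 5, 7. Count integers ≤ 397 divisible by none of them.
By inclusion–exclusion: 397 − ⌊397/5⌋ − ⌊397/7⌋ + ⌊397/35⌋ = 273.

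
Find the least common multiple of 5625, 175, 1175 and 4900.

51817500

5625 = 3² · 5⁴; 175 = 5² · 7; 1175 = 5² · 47; 4900 = 2² · 5² · 7²
lcm takes max exponent of each prime: 2² · 3² · 5⁴ · 7² · 47 = 51817500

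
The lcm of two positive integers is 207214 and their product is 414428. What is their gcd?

From gcd × lcm = mn: gcd = 414428 / 207214 = 2.

2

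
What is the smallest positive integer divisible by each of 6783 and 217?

gcd first: 6783 = 31·217 + 56; 217 = 3·56 + 49; 56 = 1·49 + 7; 49 = 7·7 + 0 → gcd = 7
lcm = 6783·217/gcd = 1471911/7 = 210273

210273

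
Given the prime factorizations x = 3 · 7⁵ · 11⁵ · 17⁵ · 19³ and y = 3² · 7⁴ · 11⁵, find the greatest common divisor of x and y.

1160050353

min exponent per shared prime: 3 · 7⁴ · 11⁵ = 1160050353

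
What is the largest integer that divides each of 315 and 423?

9

315 = 3² · 5 · 7
423 = 3² · 47
Common: 3² = 9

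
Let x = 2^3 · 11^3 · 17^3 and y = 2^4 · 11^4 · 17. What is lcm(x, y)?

max exponent per prime: 2^4 · 11^4 · 17^3 = 1150899728

1150899728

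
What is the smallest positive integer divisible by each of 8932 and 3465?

401940

gcd first: 8932 = 2·3465 + 2002; 3465 = 1·2002 + 1463; 2002 = 1·1463 + 539; 1463 = 2·539 + 385; 539 = 1·385 + 154; 385 = 2·154 + 77; 154 = 2·77 + 0 → gcd = 77
lcm = 8932·3465/gcd = 30949380/77 = 401940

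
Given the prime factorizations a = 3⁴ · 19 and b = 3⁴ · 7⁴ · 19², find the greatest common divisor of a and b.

1539

min exponent per shared prime: 3⁴ · 19 = 1539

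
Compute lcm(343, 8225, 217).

12493775

343 = 7³; 8225 = 5² · 7 · 47; 217 = 7 · 31
lcm takes max exponent of each prime: 5² · 7³ · 31 · 47 = 12493775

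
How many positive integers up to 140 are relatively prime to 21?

80

21 = 3·7. Inclusion–exclusion on these primes:
140 − ⌊140/3⌋ − ⌊140/7⌋ + ⌊140/21⌋ = 80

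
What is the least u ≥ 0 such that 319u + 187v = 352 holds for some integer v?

gcd(319, 187) = 11 (Euclid: 319 = 1·187 + 132; 187 = 1·132 + 55; 132 = 2·55 + 22; 55 = 2·22 + 11; 22 = 2·11 + 0), and 11 | 352.
Extended Euclid: 319·(-7) + 187·(12) = 11. Scale by 32: u₀ = -224.
General solution u = u₀ + 17t; reducing mod 17 gives u = 14 (and v = -22).

14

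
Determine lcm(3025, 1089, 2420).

3025 = 5² · 11²; 1089 = 3² · 11²; 2420 = 2² · 5 · 11²
lcm takes max exponent of each prime: 2² · 3² · 5² · 11² = 108900

108900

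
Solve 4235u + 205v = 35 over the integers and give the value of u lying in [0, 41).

20

Reduce mod 205: 4235u ≡ 35 (mod 205). With g = gcd(4235, 205) = 5 dividing 35, divide through: 847u ≡ 7 (mod 41).
Since gcd(847, 41) = 1, u ≡ 7·(847)⁻¹ ≡ 20 (mod 41). Smallest non-negative: 20.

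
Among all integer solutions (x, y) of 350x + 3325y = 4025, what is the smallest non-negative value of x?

2

gcd(350, 3325) = 175 (Euclid: 3325 = 9·350 + 175; 350 = 2·175 + 0), and 175 | 4025.
Extended Euclid: 350·(-9) + 3325·(1) = 175. Scale by 23: x₀ = -207.
General solution x = x₀ + 19t; reducing mod 19 gives x = 2 (and y = 1).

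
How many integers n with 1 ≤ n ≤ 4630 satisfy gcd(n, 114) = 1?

Prime factors of 114: 2, 3, 19. Count integers ≤ 4630 divisible by none of them.
By inclusion–exclusion: 4630 − ⌊4630/2⌋ − ⌊4630/3⌋ − ⌊4630/19⌋ + ⌊4630/6⌋ + ⌊4630/38⌋ + ⌊4630/57⌋ − ⌊4630/114⌋ = 1462.

1462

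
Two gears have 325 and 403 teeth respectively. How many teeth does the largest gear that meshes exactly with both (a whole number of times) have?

13

Euclid: 403 = 1·325 + 78; 325 = 4·78 + 13; 78 = 6·13 + 0. Last nonzero remainder: 13.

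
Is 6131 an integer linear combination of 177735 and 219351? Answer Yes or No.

No

gcd(177735, 219351): 219351 = 1·177735 + 41616; 177735 = 4·41616 + 11271; 41616 = 3·11271 + 7803; 11271 = 1·7803 + 3468; 7803 = 2·3468 + 867; 3468 = 4·867 + 0 → 867
867 does not divide 6131, so a solution does not exist.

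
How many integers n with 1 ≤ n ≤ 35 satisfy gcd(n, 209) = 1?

209 = 11·19. Inclusion–exclusion on these primes:
35 − ⌊35/11⌋ − ⌊35/19⌋ + ⌊35/209⌋ = 31

31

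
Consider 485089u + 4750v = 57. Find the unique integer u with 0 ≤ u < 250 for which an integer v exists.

113

gcd(485089, 4750) = 19 (Euclid: 485089 = 102·4750 + 589; 4750 = 8·589 + 38; 589 = 15·38 + 19; 38 = 2·19 + 0), and 19 | 57.
Extended Euclid: 485089·(121) + 4750·(-12357) = 19. Scale by 3: u₀ = 363.
General solution u = u₀ + 250t; reducing mod 250 gives u = 113 (and v = -11540).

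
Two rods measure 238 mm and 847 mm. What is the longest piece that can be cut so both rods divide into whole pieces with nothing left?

7

Euclid: 847 = 3·238 + 133; 238 = 1·133 + 105; 133 = 1·105 + 28; 105 = 3·28 + 21; 28 = 1·21 + 7; 21 = 3·7 + 0. Last nonzero remainder: 7.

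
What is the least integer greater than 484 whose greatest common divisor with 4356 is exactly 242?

gcd(m, 4356) = 242 forces 242 | m; write m = 242s. Then gcd(242s, 242·18) = 242·gcd(s, 18), so need gcd(s, 18) = 1.
242s > 484 gives s ≥ 3. The least s ≥ 3 coprime to 18 is 5, so m = 242·5 = 1210.

1210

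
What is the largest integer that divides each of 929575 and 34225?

25

929575 = 5² · 19² · 103
34225 = 5² · 37²
Common: 5² = 25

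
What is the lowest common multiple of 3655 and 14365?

3655 = 5 · 17 · 43; 14365 = 5 · 13² · 17
max exponents: 5 · 13² · 17 · 43 = 617695

617695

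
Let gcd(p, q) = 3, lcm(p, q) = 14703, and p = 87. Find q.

507

p·q = gcd·lcm = 3·14703 = 44109, so q = 44109/87 = 507.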